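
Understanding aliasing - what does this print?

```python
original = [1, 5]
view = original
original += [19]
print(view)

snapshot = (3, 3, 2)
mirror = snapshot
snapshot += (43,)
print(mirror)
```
[1, 5, 19]
(3, 3, 2)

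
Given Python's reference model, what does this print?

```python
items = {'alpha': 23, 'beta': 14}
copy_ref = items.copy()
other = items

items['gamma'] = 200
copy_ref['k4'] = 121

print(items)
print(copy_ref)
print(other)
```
{'alpha': 23, 'beta': 14, 'gamma': 200}
{'alpha': 23, 'beta': 14, 'k4': 121}
{'alpha': 23, 'beta': 14, 'gamma': 200}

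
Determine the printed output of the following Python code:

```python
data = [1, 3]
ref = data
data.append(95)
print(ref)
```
[1, 3, 95]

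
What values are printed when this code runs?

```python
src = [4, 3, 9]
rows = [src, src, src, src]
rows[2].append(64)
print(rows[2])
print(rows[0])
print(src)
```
[4, 3, 9, 64]
[4, 3, 9, 64]
[4, 3, 9, 64]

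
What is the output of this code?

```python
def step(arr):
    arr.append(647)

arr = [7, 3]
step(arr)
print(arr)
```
[7, 3, 647]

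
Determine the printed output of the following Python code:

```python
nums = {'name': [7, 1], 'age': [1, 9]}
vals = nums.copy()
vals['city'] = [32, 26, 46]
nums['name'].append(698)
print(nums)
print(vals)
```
{'name': [7, 1, 698], 'age': [1, 9]}
{'name': [7, 1, 698], 'age': [1, 9], 'city': [32, 26, 46]}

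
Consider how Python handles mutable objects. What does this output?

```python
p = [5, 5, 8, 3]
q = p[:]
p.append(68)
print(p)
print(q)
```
[5, 5, 8, 3, 68]
[5, 5, 8, 3]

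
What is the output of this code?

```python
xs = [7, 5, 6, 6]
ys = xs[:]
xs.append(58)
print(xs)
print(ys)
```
[7, 5, 6, 6, 58]
[7, 5, 6, 6]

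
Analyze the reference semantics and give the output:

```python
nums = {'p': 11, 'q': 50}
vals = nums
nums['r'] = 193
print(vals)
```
{'p': 11, 'q': 50, 'r': 193}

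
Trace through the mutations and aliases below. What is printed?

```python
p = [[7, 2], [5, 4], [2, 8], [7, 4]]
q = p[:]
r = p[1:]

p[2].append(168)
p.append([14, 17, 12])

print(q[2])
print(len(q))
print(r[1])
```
[2, 8, 168]
4
[2, 8, 168]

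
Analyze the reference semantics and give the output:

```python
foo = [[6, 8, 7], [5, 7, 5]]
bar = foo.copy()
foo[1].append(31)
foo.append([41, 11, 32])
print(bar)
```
[[6, 8, 7], [5, 7, 5, 31]]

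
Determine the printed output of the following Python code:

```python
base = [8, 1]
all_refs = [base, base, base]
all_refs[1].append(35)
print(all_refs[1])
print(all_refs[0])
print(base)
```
[8, 1, 35]
[8, 1, 35]
[8, 1, 35]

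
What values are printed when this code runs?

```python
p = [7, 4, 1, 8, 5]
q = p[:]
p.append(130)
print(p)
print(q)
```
[7, 4, 1, 8, 5, 130]
[7, 4, 1, 8, 5]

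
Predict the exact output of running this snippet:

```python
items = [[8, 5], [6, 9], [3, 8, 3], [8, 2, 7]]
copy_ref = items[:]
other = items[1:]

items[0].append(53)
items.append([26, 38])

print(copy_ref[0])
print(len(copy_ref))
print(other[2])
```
[8, 5, 53]
4
[8, 2, 7]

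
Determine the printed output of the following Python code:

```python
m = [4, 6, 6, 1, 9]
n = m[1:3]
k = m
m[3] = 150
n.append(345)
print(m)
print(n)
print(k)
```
[4, 6, 6, 150, 9]
[6, 6, 345]
[4, 6, 6, 150, 9]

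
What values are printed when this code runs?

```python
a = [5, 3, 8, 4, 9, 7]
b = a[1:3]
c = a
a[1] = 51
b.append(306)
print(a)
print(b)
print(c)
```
[5, 51, 8, 4, 9, 7]
[3, 8, 306]
[5, 51, 8, 4, 9, 7]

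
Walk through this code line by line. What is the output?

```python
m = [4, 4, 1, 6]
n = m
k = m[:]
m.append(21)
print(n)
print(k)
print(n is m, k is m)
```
[4, 4, 1, 6, 21]
[4, 4, 1, 6]
True False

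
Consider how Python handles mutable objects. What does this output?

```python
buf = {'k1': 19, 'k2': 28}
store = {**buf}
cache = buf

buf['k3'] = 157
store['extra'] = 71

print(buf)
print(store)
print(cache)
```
{'k1': 19, 'k2': 28, 'k3': 157}
{'k1': 19, 'k2': 28, 'extra': 71}
{'k1': 19, 'k2': 28, 'k3': 157}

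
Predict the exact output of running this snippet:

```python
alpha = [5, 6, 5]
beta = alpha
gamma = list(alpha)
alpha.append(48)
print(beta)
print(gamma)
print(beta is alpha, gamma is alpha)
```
[5, 6, 5, 48]
[5, 6, 5]
True False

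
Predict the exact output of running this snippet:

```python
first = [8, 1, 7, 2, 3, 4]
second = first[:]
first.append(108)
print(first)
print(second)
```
[8, 1, 7, 2, 3, 4, 108]
[8, 1, 7, 2, 3, 4]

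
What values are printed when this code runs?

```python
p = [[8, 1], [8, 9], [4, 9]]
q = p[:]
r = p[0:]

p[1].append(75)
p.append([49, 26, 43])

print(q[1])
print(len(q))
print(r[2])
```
[8, 9, 75]
3
[4, 9]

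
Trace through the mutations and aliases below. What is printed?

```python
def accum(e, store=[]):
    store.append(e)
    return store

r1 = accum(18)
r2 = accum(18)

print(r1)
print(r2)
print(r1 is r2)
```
[18, 18]
[18, 18]
True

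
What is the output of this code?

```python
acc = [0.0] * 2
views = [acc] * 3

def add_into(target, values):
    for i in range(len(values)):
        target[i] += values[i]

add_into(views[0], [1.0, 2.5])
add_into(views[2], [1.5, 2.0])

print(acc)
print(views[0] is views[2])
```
[2.5, 4.5]
True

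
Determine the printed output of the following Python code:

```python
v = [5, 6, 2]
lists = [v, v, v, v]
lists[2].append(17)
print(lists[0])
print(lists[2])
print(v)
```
[5, 6, 2, 17]
[5, 6, 2, 17]
[5, 6, 2, 17]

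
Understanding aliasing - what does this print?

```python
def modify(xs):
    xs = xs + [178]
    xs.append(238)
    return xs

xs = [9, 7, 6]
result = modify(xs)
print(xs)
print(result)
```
[9, 7, 6]
[9, 7, 6, 178, 238]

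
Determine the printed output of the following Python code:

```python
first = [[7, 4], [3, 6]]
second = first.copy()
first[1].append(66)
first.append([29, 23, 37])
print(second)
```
[[7, 4], [3, 6, 66]]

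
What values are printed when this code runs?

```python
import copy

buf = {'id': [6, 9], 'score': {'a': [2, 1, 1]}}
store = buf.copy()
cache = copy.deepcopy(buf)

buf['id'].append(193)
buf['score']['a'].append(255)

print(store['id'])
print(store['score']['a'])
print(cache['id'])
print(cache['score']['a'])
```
[6, 9, 193]
[2, 1, 1, 255]
[6, 9]
[2, 1, 1]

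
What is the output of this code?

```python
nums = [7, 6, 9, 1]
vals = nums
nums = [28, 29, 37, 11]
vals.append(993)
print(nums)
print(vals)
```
[28, 29, 37, 11]
[7, 6, 9, 1, 993]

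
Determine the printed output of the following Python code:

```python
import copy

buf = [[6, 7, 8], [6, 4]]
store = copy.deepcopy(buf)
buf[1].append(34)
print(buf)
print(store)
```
[[6, 7, 8], [6, 4, 34]]
[[6, 7, 8], [6, 4]]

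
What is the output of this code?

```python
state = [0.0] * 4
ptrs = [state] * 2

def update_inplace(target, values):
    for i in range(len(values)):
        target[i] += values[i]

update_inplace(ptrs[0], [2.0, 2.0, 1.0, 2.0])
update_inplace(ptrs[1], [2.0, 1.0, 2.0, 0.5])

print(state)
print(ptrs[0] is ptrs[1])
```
[4.0, 3.0, 3.0, 2.5]
True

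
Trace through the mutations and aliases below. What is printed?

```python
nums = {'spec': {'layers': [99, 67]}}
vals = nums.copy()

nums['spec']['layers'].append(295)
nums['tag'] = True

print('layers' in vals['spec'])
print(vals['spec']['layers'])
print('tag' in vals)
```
True
[99, 67, 295]
False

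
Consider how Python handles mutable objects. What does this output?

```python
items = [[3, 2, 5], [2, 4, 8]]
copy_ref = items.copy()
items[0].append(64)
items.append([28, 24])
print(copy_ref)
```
[[3, 2, 5, 64], [2, 4, 8]]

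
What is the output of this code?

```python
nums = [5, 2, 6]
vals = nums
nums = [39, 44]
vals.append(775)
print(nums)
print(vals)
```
[39, 44]
[5, 2, 6, 775]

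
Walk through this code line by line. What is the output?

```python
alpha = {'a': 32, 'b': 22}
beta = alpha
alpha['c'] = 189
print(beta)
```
{'a': 32, 'b': 22, 'c': 189}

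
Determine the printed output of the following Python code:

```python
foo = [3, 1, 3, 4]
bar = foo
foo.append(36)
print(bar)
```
[3, 1, 3, 4, 36]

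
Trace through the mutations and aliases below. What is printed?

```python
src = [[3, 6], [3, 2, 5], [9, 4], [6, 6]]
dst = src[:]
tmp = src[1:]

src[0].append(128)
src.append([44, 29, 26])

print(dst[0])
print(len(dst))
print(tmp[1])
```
[3, 6, 128]
4
[9, 4]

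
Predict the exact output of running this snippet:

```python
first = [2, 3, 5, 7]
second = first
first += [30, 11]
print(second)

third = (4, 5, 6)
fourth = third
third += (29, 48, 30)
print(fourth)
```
[2, 3, 5, 7, 30, 11]
(4, 5, 6)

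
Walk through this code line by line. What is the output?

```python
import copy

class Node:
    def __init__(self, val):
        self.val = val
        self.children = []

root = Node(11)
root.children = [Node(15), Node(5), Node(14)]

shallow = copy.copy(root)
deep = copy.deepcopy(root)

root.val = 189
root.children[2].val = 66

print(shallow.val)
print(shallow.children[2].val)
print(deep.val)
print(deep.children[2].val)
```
11
66
11
14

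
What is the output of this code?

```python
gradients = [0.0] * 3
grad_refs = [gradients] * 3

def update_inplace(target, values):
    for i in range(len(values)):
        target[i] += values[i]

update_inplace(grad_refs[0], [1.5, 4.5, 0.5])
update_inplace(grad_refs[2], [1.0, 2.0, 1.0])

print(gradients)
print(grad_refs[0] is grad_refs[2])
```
[2.5, 6.5, 1.5]
True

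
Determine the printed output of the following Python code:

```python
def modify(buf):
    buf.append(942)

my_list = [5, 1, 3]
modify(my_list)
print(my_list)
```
[5, 1, 3, 942]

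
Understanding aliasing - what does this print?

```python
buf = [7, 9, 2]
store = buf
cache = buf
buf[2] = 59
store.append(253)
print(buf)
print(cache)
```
[7, 9, 59, 253]
[7, 9, 59, 253]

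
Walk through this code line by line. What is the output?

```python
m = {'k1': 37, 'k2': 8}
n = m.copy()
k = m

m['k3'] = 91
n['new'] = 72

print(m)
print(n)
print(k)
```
{'k1': 37, 'k2': 8, 'k3': 91}
{'k1': 37, 'k2': 8, 'new': 72}
{'k1': 37, 'k2': 8, 'k3': 91}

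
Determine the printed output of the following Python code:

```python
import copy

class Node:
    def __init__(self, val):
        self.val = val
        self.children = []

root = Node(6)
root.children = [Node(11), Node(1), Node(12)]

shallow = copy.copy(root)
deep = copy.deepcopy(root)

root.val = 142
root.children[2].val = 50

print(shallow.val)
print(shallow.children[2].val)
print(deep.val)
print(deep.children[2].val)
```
6
50
6
12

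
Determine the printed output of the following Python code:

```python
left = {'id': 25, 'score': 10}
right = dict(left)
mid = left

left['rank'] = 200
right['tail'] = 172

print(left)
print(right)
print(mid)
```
{'id': 25, 'score': 10, 'rank': 200}
{'id': 25, 'score': 10, 'tail': 172}
{'id': 25, 'score': 10, 'rank': 200}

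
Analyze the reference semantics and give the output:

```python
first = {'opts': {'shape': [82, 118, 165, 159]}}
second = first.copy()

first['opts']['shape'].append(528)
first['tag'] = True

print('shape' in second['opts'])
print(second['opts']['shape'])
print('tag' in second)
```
True
[82, 118, 165, 159, 528]
False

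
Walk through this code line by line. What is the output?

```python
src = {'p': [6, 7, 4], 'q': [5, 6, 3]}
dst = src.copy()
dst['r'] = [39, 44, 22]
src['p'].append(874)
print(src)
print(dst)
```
{'p': [6, 7, 4, 874], 'q': [5, 6, 3]}
{'p': [6, 7, 4, 874], 'q': [5, 6, 3], 'r': [39, 44, 22]}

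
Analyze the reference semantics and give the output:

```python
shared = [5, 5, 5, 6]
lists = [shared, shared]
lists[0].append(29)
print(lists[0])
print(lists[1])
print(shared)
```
[5, 5, 5, 6, 29]
[5, 5, 5, 6, 29]
[5, 5, 5, 6, 29]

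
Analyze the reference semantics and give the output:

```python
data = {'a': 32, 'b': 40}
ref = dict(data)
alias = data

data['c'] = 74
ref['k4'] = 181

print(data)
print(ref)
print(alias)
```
{'a': 32, 'b': 40, 'c': 74}
{'a': 32, 'b': 40, 'k4': 181}
{'a': 32, 'b': 40, 'c': 74}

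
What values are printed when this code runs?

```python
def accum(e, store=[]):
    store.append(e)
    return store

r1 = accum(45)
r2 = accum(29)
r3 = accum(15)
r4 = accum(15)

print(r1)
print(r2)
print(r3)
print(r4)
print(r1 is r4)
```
[45, 29, 15, 15]
[45, 29, 15, 15]
[45, 29, 15, 15]
[45, 29, 15, 15]
True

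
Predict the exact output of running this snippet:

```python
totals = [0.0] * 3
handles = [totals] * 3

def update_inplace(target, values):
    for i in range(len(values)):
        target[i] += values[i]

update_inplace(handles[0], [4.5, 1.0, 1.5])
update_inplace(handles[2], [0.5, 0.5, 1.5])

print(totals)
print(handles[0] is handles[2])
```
[5.0, 1.5, 3.0]
True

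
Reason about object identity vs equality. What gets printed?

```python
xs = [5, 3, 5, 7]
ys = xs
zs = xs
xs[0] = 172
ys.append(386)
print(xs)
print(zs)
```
[172, 3, 5, 7, 386]
[172, 3, 5, 7, 386]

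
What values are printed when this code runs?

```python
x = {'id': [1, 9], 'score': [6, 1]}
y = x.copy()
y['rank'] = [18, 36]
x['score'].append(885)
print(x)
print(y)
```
{'id': [1, 9], 'score': [6, 1, 885]}
{'id': [1, 9], 'score': [6, 1, 885], 'rank': [18, 36]}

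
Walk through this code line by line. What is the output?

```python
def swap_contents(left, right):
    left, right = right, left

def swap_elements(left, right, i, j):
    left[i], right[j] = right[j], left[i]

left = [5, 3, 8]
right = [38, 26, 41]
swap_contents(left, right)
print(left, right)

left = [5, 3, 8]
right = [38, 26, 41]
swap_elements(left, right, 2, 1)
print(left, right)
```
[5, 3, 8] [38, 26, 41]
[5, 3, 26] [38, 8, 41]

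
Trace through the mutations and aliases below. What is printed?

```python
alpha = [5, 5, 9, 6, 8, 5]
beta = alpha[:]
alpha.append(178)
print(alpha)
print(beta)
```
[5, 5, 9, 6, 8, 5, 178]
[5, 5, 9, 6, 8, 5]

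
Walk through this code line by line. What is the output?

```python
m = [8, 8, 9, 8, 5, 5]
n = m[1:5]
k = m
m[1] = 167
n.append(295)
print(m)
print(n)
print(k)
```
[8, 167, 9, 8, 5, 5]
[8, 9, 8, 5, 295]
[8, 167, 9, 8, 5, 5]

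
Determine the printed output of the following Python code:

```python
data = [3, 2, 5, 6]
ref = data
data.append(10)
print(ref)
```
[3, 2, 5, 6, 10]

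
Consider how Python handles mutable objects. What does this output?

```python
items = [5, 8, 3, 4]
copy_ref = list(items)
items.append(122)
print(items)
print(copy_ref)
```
[5, 8, 3, 4, 122]
[5, 8, 3, 4]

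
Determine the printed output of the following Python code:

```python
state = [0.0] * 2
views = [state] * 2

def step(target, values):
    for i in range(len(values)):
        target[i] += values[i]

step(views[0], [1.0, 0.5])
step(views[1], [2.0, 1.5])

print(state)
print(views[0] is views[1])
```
[3.0, 2.0]
True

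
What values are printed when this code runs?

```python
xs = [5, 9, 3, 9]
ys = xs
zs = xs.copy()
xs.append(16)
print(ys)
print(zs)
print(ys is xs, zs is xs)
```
[5, 9, 3, 9, 16]
[5, 9, 3, 9]
True False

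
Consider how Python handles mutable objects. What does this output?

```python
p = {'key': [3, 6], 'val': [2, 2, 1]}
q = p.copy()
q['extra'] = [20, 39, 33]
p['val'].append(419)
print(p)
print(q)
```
{'key': [3, 6], 'val': [2, 2, 1, 419]}
{'key': [3, 6], 'val': [2, 2, 1, 419], 'extra': [20, 39, 33]}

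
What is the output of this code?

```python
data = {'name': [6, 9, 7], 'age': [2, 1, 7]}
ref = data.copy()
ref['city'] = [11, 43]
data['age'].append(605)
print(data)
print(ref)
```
{'name': [6, 9, 7], 'age': [2, 1, 7, 605]}
{'name': [6, 9, 7], 'age': [2, 1, 7, 605], 'city': [11, 43]}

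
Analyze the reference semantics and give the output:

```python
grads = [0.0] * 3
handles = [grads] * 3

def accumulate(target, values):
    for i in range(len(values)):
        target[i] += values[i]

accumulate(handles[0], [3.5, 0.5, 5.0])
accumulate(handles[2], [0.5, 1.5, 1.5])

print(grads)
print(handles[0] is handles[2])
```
[4.0, 2.0, 6.5]
True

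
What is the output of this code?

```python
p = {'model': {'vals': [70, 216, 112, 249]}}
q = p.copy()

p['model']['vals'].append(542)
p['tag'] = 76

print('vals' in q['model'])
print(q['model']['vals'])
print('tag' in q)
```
True
[70, 216, 112, 249, 542]
False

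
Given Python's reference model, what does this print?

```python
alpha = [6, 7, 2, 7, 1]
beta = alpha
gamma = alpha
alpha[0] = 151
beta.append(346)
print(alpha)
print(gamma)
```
[151, 7, 2, 7, 1, 346]
[151, 7, 2, 7, 1, 346]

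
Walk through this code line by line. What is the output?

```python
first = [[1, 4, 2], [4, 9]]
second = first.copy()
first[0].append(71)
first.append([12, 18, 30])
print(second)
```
[[1, 4, 2, 71], [4, 9]]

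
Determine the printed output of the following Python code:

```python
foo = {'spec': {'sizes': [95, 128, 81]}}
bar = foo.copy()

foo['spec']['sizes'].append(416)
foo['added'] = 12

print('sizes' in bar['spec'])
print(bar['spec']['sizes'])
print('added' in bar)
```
True
[95, 128, 81, 416]
False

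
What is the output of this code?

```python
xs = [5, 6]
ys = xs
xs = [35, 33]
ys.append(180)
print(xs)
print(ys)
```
[35, 33]
[5, 6, 180]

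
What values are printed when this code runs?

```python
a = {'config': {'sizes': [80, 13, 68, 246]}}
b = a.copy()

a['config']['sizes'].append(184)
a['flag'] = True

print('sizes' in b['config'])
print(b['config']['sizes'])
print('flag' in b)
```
True
[80, 13, 68, 246, 184]
False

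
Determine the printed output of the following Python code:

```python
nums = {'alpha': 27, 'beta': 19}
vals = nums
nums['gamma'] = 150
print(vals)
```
{'alpha': 27, 'beta': 19, 'gamma': 150}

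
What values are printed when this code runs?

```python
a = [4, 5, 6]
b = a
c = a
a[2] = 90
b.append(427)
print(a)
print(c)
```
[4, 5, 90, 427]
[4, 5, 90, 427]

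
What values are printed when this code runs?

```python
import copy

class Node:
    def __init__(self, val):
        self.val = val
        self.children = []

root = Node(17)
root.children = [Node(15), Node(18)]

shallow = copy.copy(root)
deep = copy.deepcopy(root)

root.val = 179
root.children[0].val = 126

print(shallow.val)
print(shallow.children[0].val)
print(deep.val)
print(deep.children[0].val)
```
17
126
17
15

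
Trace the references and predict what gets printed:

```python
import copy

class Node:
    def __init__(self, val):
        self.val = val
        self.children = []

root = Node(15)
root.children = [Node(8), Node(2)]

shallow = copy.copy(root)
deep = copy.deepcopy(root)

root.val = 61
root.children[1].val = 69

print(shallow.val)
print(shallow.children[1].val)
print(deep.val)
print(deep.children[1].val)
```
15
69
15
2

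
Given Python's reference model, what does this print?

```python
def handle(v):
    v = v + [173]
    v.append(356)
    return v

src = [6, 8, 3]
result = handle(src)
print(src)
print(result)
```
[6, 8, 3]
[6, 8, 3, 173, 356]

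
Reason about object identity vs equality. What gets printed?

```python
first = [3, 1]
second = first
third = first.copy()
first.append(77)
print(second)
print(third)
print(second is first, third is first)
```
[3, 1, 77]
[3, 1]
True False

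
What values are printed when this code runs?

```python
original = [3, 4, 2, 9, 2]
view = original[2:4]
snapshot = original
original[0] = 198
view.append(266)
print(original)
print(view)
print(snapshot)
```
[198, 4, 2, 9, 2]
[2, 9, 266]
[198, 4, 2, 9, 2]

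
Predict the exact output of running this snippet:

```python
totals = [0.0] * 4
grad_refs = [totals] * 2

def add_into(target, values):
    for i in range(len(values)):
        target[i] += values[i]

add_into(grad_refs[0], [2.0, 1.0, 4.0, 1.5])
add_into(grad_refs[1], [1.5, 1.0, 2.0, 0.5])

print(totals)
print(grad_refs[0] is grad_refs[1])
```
[3.5, 2.0, 6.0, 2.0]
True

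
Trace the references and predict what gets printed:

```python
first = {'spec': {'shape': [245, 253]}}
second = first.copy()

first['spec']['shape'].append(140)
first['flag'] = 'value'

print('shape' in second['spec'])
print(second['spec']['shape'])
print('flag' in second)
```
True
[245, 253, 140]
False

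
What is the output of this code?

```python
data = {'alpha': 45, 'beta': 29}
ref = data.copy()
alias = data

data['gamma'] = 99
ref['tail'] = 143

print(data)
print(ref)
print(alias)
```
{'alpha': 45, 'beta': 29, 'gamma': 99}
{'alpha': 45, 'beta': 29, 'tail': 143}
{'alpha': 45, 'beta': 29, 'gamma': 99}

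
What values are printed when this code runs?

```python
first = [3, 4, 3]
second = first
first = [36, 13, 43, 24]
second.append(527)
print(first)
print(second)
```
[36, 13, 43, 24]
[3, 4, 3, 527]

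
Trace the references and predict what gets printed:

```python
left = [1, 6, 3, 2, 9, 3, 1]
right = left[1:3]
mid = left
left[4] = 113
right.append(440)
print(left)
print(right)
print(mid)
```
[1, 6, 3, 2, 113, 3, 1]
[6, 3, 440]
[1, 6, 3, 2, 113, 3, 1]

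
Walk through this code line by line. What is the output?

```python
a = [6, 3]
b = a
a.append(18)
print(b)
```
[6, 3, 18]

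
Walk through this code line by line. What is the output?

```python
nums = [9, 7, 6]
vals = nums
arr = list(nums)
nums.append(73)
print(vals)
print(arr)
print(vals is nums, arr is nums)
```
[9, 7, 6, 73]
[9, 7, 6]
True False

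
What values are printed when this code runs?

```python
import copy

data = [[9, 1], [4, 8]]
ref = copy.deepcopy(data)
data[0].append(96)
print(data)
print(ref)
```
[[9, 1, 96], [4, 8]]
[[9, 1], [4, 8]]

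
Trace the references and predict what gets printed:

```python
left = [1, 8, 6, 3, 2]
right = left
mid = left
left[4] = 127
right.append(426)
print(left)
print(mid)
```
[1, 8, 6, 3, 127, 426]
[1, 8, 6, 3, 127, 426]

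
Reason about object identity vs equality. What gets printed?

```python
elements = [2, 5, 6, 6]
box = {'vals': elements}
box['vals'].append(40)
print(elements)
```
[2, 5, 6, 6, 40]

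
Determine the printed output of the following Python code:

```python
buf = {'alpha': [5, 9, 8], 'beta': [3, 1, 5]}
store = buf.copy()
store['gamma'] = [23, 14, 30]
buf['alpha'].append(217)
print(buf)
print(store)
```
{'alpha': [5, 9, 8, 217], 'beta': [3, 1, 5]}
{'alpha': [5, 9, 8, 217], 'beta': [3, 1, 5], 'gamma': [23, 14, 30]}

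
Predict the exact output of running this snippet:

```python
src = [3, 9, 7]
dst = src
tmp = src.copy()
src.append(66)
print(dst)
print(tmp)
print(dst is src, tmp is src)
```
[3, 9, 7, 66]
[3, 9, 7]
True False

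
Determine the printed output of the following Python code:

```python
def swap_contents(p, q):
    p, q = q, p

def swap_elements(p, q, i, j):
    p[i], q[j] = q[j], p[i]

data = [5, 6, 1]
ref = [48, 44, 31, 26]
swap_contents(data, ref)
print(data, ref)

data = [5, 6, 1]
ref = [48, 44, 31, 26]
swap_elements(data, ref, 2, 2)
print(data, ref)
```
[5, 6, 1] [48, 44, 31, 26]
[5, 6, 31] [48, 44, 1, 26]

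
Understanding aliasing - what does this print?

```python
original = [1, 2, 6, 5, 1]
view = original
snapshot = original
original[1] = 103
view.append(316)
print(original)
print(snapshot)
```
[1, 103, 6, 5, 1, 316]
[1, 103, 6, 5, 1, 316]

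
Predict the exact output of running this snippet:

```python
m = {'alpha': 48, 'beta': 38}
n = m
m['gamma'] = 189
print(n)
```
{'alpha': 48, 'beta': 38, 'gamma': 189}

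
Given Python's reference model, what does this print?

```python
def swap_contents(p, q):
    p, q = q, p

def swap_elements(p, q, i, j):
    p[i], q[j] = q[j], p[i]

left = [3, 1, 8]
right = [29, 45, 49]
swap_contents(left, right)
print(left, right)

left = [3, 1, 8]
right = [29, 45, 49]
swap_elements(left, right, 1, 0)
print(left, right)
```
[3, 1, 8] [29, 45, 49]
[3, 29, 8] [1, 45, 49]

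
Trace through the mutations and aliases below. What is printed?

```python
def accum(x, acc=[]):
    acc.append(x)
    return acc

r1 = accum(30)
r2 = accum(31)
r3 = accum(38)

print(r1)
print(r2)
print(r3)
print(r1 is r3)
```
[30, 31, 38]
[30, 31, 38]
[30, 31, 38]
True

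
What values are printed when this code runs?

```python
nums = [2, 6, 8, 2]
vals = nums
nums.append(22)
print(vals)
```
[2, 6, 8, 2, 22]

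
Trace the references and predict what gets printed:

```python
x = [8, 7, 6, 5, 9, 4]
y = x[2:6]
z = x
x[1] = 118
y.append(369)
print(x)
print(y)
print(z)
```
[8, 118, 6, 5, 9, 4]
[6, 5, 9, 4, 369]
[8, 118, 6, 5, 9, 4]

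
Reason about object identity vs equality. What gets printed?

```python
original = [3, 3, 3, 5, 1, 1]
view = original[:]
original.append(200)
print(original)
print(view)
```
[3, 3, 3, 5, 1, 1, 200]
[3, 3, 3, 5, 1, 1]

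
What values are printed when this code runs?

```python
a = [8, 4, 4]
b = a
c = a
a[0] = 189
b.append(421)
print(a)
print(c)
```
[189, 4, 4, 421]
[189, 4, 4, 421]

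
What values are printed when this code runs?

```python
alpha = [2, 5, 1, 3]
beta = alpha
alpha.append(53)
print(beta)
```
[2, 5, 1, 3, 53]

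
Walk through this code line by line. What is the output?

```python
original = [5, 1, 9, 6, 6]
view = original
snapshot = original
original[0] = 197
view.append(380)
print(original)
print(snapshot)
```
[197, 1, 9, 6, 6, 380]
[197, 1, 9, 6, 6, 380]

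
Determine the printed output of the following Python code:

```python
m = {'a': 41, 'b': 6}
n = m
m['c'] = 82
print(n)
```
{'a': 41, 'b': 6, 'c': 82}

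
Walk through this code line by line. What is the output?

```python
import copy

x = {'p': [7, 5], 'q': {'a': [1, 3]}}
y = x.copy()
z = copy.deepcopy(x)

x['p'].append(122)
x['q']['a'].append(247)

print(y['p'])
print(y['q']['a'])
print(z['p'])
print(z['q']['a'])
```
[7, 5, 122]
[1, 3, 247]
[7, 5]
[1, 3]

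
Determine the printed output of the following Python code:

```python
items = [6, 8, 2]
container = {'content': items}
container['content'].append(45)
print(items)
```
[6, 8, 2, 45]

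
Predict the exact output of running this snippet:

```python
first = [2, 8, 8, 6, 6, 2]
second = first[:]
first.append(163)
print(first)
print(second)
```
[2, 8, 8, 6, 6, 2, 163]
[2, 8, 8, 6, 6, 2]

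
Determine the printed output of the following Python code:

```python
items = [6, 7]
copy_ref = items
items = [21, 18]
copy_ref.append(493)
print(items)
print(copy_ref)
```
[21, 18]
[6, 7, 493]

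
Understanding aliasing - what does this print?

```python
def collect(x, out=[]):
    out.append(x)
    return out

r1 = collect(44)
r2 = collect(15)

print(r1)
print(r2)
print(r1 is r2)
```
[44, 15]
[44, 15]
True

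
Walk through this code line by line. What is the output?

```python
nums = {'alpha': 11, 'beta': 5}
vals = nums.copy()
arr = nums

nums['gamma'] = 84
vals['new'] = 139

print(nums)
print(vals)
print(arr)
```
{'alpha': 11, 'beta': 5, 'gamma': 84}
{'alpha': 11, 'beta': 5, 'new': 139}
{'alpha': 11, 'beta': 5, 'gamma': 84}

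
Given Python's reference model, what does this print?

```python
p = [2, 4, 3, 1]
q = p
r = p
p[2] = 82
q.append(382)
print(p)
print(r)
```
[2, 4, 82, 1, 382]
[2, 4, 82, 1, 382]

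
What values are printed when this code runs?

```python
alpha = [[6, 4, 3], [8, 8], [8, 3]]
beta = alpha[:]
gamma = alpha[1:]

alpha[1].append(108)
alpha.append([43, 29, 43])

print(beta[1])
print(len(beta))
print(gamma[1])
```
[8, 8, 108]
3
[8, 3]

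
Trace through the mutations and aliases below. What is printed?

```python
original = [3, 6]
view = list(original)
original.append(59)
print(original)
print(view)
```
[3, 6, 59]
[3, 6]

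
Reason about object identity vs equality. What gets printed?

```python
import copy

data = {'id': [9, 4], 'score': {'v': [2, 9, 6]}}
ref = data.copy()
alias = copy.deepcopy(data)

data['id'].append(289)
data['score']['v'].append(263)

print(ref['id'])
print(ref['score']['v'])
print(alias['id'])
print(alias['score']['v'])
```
[9, 4, 289]
[2, 9, 6, 263]
[9, 4]
[2, 9, 6]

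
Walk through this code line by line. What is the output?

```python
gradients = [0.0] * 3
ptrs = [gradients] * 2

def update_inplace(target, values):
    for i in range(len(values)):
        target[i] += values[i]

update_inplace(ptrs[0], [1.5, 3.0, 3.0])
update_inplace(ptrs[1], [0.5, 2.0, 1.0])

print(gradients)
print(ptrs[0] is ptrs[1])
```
[2.0, 5.0, 4.0]
True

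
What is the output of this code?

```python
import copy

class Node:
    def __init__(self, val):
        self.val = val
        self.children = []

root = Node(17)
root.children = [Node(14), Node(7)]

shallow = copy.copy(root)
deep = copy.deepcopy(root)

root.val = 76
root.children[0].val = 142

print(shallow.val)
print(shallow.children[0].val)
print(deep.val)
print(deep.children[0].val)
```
17
142
17
14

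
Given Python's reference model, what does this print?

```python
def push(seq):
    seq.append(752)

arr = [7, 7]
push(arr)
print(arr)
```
[7, 7, 752]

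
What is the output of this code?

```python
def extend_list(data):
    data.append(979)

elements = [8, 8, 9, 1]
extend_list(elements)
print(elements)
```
[8, 8, 9, 1, 979]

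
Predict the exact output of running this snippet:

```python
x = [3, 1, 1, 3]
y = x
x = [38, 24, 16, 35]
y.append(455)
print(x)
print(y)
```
[38, 24, 16, 35]
[3, 1, 1, 3, 455]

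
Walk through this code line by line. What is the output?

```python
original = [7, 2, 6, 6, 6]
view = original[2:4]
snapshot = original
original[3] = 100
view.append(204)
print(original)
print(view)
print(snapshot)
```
[7, 2, 6, 100, 6]
[6, 6, 204]
[7, 2, 6, 100, 6]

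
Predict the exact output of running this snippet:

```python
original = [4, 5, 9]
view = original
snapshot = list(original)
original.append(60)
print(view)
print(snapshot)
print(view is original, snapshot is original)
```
[4, 5, 9, 60]
[4, 5, 9]
True False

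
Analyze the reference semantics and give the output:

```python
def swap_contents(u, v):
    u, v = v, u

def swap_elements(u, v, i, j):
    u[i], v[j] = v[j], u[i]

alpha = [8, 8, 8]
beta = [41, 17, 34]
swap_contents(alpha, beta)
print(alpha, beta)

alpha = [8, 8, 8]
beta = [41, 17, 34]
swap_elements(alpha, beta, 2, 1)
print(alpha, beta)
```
[8, 8, 8] [41, 17, 34]
[8, 8, 17] [41, 8, 34]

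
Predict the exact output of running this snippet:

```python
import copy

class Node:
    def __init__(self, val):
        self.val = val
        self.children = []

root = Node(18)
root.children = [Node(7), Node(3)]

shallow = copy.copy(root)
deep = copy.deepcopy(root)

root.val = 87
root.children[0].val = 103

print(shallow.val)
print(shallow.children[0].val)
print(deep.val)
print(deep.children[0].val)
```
18
103
18
7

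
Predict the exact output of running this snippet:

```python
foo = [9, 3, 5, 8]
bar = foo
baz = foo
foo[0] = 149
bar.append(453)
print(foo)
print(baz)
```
[149, 3, 5, 8, 453]
[149, 3, 5, 8, 453]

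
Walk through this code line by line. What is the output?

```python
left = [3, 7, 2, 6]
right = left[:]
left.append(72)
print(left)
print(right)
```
[3, 7, 2, 6, 72]
[3, 7, 2, 6]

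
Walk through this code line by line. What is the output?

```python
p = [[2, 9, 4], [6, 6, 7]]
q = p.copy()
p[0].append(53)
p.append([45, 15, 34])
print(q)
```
[[2, 9, 4, 53], [6, 6, 7]]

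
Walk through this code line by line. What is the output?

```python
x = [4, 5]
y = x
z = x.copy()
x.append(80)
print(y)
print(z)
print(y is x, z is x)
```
[4, 5, 80]
[4, 5]
True False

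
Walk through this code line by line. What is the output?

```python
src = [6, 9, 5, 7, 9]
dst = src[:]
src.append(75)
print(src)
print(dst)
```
[6, 9, 5, 7, 9, 75]
[6, 9, 5, 7, 9]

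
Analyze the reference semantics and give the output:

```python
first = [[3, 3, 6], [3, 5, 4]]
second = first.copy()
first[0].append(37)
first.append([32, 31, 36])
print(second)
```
[[3, 3, 6, 37], [3, 5, 4]]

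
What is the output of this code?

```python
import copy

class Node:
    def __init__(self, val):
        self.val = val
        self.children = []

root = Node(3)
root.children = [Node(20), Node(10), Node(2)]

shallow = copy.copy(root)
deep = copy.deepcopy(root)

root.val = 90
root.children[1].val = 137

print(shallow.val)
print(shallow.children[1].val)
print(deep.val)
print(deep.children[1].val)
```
3
137
3
10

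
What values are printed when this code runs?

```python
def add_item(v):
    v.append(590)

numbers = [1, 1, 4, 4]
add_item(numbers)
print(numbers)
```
[1, 1, 4, 4, 590]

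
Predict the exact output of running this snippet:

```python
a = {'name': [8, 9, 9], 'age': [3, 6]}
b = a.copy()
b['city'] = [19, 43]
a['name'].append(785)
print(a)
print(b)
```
{'name': [8, 9, 9, 785], 'age': [3, 6]}
{'name': [8, 9, 9, 785], 'age': [3, 6], 'city': [19, 43]}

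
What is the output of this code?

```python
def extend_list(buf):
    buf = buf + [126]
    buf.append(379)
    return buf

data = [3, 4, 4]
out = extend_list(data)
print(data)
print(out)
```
[3, 4, 4]
[3, 4, 4, 126, 379]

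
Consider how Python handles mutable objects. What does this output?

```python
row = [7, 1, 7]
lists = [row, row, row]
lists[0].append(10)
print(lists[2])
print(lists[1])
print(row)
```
[7, 1, 7, 10]
[7, 1, 7, 10]
[7, 1, 7, 10]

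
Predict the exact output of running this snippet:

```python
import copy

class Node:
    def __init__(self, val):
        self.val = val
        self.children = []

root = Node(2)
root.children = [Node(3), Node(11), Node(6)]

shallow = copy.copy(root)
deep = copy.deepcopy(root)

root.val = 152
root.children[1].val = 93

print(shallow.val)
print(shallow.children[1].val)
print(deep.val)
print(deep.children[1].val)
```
2
93
2
11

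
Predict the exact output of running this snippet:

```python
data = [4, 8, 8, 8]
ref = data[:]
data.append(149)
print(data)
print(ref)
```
[4, 8, 8, 8, 149]
[4, 8, 8, 8]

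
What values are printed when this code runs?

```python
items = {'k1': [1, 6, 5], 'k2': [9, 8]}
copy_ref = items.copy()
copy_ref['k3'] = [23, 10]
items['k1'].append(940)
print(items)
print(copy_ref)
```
{'k1': [1, 6, 5, 940], 'k2': [9, 8]}
{'k1': [1, 6, 5, 940], 'k2': [9, 8], 'k3': [23, 10]}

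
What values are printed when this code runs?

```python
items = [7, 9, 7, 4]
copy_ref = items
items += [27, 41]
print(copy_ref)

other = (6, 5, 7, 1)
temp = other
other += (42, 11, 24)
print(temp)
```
[7, 9, 7, 4, 27, 41]
(6, 5, 7, 1)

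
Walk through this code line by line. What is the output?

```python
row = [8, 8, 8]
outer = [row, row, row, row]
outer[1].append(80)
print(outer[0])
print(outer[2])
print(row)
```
[8, 8, 8, 80]
[8, 8, 8, 80]
[8, 8, 8, 80]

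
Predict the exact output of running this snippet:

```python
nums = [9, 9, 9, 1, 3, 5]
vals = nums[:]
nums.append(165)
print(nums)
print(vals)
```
[9, 9, 9, 1, 3, 5, 165]
[9, 9, 9, 1, 3, 5]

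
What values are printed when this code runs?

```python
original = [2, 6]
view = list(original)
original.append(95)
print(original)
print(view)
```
[2, 6, 95]
[2, 6]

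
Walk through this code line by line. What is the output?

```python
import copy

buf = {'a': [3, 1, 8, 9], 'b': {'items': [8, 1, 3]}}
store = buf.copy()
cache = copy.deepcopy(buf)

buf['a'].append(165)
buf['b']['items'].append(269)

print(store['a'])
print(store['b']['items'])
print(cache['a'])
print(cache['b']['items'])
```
[3, 1, 8, 9, 165]
[8, 1, 3, 269]
[3, 1, 8, 9]
[8, 1, 3]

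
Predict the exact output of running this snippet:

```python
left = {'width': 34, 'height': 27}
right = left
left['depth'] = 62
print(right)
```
{'width': 34, 'height': 27, 'depth': 62}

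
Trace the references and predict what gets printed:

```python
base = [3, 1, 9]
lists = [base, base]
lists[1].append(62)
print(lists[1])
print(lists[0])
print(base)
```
[3, 1, 9, 62]
[3, 1, 9, 62]
[3, 1, 9, 62]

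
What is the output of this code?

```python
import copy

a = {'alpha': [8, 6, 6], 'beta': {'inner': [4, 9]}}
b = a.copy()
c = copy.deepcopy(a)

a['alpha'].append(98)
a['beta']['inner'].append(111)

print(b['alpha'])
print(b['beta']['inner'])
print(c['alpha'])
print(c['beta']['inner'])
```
[8, 6, 6, 98]
[4, 9, 111]
[8, 6, 6]
[4, 9]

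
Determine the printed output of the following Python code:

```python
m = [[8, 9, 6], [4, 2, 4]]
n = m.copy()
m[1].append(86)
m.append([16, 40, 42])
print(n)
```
[[8, 9, 6], [4, 2, 4, 86]]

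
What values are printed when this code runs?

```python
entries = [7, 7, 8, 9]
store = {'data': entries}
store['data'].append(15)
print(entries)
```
[7, 7, 8, 9, 15]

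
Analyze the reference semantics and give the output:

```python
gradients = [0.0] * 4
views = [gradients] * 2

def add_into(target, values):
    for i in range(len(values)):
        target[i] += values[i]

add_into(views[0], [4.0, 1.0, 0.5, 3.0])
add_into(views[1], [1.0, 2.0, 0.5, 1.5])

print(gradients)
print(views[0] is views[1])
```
[5.0, 3.0, 1.0, 4.5]
True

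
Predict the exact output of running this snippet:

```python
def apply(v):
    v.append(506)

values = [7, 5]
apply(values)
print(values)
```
[7, 5, 506]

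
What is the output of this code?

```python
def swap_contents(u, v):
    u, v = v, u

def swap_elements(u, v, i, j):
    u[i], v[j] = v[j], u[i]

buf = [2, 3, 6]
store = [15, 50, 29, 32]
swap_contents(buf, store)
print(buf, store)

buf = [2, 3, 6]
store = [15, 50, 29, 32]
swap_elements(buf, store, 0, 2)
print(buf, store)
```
[2, 3, 6] [15, 50, 29, 32]
[29, 3, 6] [15, 50, 2, 32]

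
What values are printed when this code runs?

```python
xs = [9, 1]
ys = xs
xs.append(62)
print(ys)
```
[9, 1, 62]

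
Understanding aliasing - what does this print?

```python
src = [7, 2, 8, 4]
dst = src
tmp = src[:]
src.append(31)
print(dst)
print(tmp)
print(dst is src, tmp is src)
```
[7, 2, 8, 4, 31]
[7, 2, 8, 4]
True False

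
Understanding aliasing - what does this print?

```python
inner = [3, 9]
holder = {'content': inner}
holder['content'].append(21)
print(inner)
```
[3, 9, 21]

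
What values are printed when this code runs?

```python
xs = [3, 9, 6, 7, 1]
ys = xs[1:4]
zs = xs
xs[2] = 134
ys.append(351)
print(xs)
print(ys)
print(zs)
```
[3, 9, 134, 7, 1]
[9, 6, 7, 351]
[3, 9, 134, 7, 1]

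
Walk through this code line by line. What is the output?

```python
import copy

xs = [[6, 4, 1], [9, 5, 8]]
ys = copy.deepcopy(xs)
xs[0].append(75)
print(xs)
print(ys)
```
[[6, 4, 1, 75], [9, 5, 8]]
[[6, 4, 1], [9, 5, 8]]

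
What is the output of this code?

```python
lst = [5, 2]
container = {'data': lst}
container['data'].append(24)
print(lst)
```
[5, 2, 24]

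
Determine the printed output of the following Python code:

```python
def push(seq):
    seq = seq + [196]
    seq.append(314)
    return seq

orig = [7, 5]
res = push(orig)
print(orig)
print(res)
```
[7, 5]
[7, 5, 196, 314]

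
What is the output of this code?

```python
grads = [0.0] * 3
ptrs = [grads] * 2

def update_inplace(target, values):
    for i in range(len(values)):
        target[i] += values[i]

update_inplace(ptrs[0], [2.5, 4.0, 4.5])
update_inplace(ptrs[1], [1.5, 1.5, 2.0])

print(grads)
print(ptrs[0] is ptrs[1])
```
[4.0, 5.5, 6.5]
True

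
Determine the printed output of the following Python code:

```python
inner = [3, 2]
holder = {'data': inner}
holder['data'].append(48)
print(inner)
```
[3, 2, 48]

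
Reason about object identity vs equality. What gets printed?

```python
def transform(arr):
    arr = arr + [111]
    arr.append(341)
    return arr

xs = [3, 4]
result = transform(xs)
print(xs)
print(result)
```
[3, 4]
[3, 4, 111, 341]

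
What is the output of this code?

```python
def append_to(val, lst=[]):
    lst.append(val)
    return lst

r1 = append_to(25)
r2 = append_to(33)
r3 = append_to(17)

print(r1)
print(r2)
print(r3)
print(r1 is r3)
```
[25, 33, 17]
[25, 33, 17]
[25, 33, 17]
True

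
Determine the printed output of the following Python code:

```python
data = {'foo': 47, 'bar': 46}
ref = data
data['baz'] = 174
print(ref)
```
{'foo': 47, 'bar': 46, 'baz': 174}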